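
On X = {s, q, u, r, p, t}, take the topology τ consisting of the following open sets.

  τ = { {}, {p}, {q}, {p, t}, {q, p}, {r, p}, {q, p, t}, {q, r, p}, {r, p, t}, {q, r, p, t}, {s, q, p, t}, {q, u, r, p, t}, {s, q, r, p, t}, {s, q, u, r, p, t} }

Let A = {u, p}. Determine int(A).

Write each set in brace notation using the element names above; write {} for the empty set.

interior: largest open inside A is {p} (from {}, {p})

{p}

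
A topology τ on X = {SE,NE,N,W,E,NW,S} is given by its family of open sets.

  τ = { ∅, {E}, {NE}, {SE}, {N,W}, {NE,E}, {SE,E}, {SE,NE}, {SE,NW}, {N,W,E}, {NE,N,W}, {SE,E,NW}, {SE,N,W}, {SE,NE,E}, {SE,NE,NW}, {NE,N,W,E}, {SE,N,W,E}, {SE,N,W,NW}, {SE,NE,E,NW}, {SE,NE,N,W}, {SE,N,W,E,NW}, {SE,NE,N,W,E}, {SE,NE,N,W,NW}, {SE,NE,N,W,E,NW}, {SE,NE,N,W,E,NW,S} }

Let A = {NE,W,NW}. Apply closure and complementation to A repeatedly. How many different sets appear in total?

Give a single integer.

12

complement {SE,N,E,S}; its interior {SE,E}; cl(A) = X∖{SE,E} = {NE,N,W,NW,S}
With k = closure, c = complement:
  1. A     = {NE,W,NW}
  2. kA    = {NE,N,W,NW,S}
  3. cA    = {SE,N,E,S}
  4. ckA   = {SE,E}
  5. kcA   = {SE,N,W,E,NW,S}
  6. kckA  = {SE,E,NW,S}
  7. ckcA  = {NE}
  8. ckckA = {NE,N,W}
  9. kckcA = {NE,S}
  10. kckckA = {NE,N,W,S}
  11. ckckcA = {SE,N,W,E,NW}
  12. ckckckA = {SE,E,NW}
k, c of each give nothing new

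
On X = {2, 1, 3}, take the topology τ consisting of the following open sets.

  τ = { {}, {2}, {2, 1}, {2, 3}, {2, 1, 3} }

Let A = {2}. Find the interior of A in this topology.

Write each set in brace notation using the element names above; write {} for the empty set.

{2}

opens ⊆ A: {}, {2}; union → int = {2}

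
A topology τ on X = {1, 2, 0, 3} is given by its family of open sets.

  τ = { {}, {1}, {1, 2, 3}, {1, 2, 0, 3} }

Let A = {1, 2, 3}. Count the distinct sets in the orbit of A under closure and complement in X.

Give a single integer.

cl via duality: int({0}) = {}, so X∖{} = {1, 2, 0, 3}
Write k for closure, c for complement:
  1. A     = {1, 2, 3}
  2. kA    = {1, 2, 0, 3}
  3. cA    = {0}
  4. ckA   = {}
applying k or c yields no new set

4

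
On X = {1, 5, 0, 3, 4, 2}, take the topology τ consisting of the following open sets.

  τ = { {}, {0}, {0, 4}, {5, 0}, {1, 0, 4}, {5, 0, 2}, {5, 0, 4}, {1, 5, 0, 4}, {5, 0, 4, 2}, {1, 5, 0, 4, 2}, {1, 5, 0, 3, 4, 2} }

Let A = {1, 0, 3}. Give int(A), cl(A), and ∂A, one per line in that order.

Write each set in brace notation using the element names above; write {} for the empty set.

int(A) = {0}
cl(A)  = {1, 5, 0, 3, 4, 2}
∂A     = {1, 5, 3, 4, 2}

U open, U⊆A: {}, {0}. int(A) = ⋃ = {0}
X∖A={5, 4, 2}, int(X∖A)={}, hence cl(A)={1, 5, 0, 3, 4, 2}
∂A: remove int from cl → {1, 5, 3, 4, 2}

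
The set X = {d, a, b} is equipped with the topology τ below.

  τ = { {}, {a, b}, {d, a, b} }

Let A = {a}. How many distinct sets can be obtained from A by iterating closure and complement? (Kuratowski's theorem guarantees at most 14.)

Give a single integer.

complement {d, b}; its interior {}; cl(A) = X∖{} = {d, a, b}
With k = closure, c = complement:
  1. A     = {a}
  2. kA    = {d, a, b}
  3. cA    = {d, b}
  4. ckA   = {}
k, c of each give nothing new

4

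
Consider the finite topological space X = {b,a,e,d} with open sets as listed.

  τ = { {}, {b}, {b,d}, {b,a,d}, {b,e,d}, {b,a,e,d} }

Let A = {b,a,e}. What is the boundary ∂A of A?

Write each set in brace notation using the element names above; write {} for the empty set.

open subsets of A: {}, {b}; so int(A) = {b}
closure: X∖int(X∖A) = X∖{} = {b,a,e,d}
∂A = {b,a,e,d} minus {b} = {a,e,d}

{a,e,d}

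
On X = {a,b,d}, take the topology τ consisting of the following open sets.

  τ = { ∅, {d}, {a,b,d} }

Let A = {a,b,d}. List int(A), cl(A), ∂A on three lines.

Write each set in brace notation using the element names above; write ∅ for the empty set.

int(A) = {a,b,d}
cl(A)  = {a,b,d}
∂A     = ∅

interior: largest open inside A is {a,b,d} (from ∅, {d}, {a,b,d})
cl via duality: int(∅) = ∅, so X∖∅ = {a,b,d}
cl∖int = ∅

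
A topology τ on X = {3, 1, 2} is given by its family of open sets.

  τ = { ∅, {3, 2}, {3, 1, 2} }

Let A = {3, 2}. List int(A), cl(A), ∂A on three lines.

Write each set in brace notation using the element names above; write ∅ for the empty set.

int(A) = {3, 2}
cl(A)  = {3, 1, 2}
∂A     = {1}

opens ⊆ A: ∅, {3, 2}; union → int = {3, 2}
complement {1}; its interior ∅; cl(A) = X∖∅ = {3, 1, 2}
boundary = {3, 1, 2} ∖ {3, 2} = {1}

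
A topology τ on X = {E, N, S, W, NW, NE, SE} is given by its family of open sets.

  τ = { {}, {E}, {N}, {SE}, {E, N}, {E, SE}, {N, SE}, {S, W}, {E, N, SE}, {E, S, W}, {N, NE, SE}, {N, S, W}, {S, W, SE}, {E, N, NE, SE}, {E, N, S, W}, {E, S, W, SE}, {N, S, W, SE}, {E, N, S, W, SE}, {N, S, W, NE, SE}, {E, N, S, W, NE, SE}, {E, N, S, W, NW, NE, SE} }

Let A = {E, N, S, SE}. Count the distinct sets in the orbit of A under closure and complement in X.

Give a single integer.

complement {W, NW, NE}; its interior {}; cl(A) = X∖{} = {E, N, S, W, NW, NE, SE}
With k = closure, c = complement:
  1. A     = {E, N, S, SE}
  2. kA    = {E, N, S, W, NW, NE, SE}
  3. cA    = {W, NW, NE}
  4. ckA   = {}
  5. kcA   = {S, W, NW, NE}
  6. ckcA  = {E, N, SE}
  7. kckcA = {E, N, NW, NE, SE}
  8. ckckcA = {S, W}
  9. kckckcA = {S, W, NW}
  10. ckckckcA = {E, N, NE, SE}
k, c of each give nothing new

10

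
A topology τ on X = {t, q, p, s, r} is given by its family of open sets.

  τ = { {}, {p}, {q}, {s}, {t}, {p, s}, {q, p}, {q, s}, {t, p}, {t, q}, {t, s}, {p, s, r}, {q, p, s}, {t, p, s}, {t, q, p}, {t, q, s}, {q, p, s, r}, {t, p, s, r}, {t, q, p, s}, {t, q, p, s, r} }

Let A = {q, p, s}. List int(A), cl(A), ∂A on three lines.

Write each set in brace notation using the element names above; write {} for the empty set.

int(A) = {q, p, s}
cl(A)  = {q, p, s, r}
∂A     = {r}

open subsets of A: {}, {p}, {q}, {s}, {p, s}, {q, p}, {q, s}, {q, p, s}; so int(A) = {q, p, s}
closure: X∖int(X∖A) = X∖{t} = {q, p, s, r}
∂A = {q, p, s, r} minus {q, p, s} = {r}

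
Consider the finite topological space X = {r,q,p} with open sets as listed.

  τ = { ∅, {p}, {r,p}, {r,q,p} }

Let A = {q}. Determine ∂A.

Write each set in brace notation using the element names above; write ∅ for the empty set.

open subsets of A: ∅; so int(A) = ∅
closure: X∖int(X∖A) = X∖{r,p} = {q}
∂A = {q} minus ∅ = {q}

{q}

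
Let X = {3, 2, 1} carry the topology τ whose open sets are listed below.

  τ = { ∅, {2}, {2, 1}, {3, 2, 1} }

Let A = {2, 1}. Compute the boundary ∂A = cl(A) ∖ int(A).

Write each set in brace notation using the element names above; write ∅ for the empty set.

open subsets of A: ∅, {2}, {2, 1}; so int(A) = {2, 1}
closure: X∖int(X∖A) = X∖∅ = {3, 2, 1}
∂A = {3, 2, 1} minus {2, 1} = {3}

{3}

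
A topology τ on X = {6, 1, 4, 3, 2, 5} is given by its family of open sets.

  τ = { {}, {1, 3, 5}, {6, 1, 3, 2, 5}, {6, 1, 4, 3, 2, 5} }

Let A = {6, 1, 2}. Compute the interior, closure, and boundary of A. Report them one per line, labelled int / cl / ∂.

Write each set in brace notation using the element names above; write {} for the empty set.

opens ⊆ A: {}; union → int = {}
complement {4, 3, 5}; its interior {}; cl(A) = X∖{} = {6, 1, 4, 3, 2, 5}
boundary = {6, 1, 4, 3, 2, 5} ∖ {} = {6, 1, 4, 3, 2, 5}

int(A) = {}
cl(A)  = {6, 1, 4, 3, 2, 5}
∂A     = {6, 1, 4, 3, 2, 5}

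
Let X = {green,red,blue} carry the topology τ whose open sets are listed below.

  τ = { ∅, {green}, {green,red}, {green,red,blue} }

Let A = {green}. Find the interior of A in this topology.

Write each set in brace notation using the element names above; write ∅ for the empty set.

{green}

open subsets of A: ∅, {green}; so int(A) = {green}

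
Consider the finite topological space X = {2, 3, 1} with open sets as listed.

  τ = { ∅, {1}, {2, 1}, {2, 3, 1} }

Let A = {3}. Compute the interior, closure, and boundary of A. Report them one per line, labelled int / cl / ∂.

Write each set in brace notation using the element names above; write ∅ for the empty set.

int(A) = ∅
cl(A)  = {3}
∂A     = {3}

open subsets of A: ∅; so int(A) = ∅
closure: X∖int(X∖A) = X∖{2, 1} = {3}
∂A = {3} minus ∅ = {3}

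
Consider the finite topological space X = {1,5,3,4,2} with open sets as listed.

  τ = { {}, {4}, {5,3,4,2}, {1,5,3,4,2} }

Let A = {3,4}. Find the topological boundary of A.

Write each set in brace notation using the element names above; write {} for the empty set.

opens ⊆ A: {}, {4}; union → int = {4}
complement {1,5,2}; its interior {}; cl(A) = X∖{} = {1,5,3,4,2}
boundary = {1,5,3,4,2} ∖ {4} = {1,5,3,2}

{1,5,3,2}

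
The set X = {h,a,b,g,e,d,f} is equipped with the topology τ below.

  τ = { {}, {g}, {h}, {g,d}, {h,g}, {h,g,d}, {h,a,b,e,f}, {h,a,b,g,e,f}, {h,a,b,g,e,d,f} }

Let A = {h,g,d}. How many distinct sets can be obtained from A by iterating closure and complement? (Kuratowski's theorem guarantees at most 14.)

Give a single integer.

4

X∖A={a,b,e,f}, int(X∖A)={}, hence cl(A)={h,a,b,g,e,d,f}
Orbit (k=closure, c=complement):
  1. A     = {h,g,d}
  2. kA    = {h,a,b,g,e,d,f}
  3. cA    = {a,b,e,f}
  4. ckA   = {}
(closed under both — stop)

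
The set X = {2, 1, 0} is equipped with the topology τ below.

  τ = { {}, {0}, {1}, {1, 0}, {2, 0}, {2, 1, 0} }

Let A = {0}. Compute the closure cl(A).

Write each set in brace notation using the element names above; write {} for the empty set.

{2, 0}

cl via duality: int({2, 1}) = {1}, so X∖{1} = {2, 0}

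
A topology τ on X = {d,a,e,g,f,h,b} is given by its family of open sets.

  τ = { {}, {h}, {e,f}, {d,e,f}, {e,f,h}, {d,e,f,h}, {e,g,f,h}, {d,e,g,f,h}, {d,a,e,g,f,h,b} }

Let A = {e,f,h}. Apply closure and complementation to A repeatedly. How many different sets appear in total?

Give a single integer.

complement {d,a,g,b}; its interior {}; cl(A) = X∖{} = {d,a,e,g,f,h,b}
With k = closure, c = complement:
  1. A     = {e,f,h}
  2. kA    = {d,a,e,g,f,h,b}
  3. cA    = {d,a,g,b}
  4. ckA   = {}
k, c of each give nothing new

4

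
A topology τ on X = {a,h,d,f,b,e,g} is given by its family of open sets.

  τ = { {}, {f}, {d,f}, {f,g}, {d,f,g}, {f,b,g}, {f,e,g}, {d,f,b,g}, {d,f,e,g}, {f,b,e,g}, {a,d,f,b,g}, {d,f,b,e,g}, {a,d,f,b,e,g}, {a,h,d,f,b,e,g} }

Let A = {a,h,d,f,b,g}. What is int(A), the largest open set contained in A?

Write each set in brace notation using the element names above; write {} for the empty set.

{a,d,f,b,g}

U open, U⊆A: {}, {f}, {d,f}, {f,g}, {d,f,g}, {f,b,g}, {d,f,b,g}, {a,d,f,b,g}. int(A) = ⋃ = {a,d,f,b,g}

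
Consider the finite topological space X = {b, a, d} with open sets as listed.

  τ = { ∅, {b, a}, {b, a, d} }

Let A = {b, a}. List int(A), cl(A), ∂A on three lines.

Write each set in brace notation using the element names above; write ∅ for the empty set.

opens ⊆ A: ∅, {b, a}; union → int = {b, a}
complement {d}; its interior ∅; cl(A) = X∖∅ = {b, a, d}
boundary = {b, a, d} ∖ {b, a} = {d}

int(A) = {b, a}
cl(A)  = {b, a, d}
∂A     = {d}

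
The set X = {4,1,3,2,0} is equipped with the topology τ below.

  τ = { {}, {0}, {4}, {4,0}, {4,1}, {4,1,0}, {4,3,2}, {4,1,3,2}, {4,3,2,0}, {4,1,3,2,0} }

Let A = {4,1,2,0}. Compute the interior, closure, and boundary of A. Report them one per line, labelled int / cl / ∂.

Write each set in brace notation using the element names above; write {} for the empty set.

int(A) = {4,1,0}
cl(A)  = {4,1,3,2,0}
∂A     = {3,2}

open subsets of A: {}, {4}, {0}, {4,0}, {4,1}, {4,1,0}; so int(A) = {4,1,0}
closure: X∖int(X∖A) = X∖{} = {4,1,3,2,0}
∂A = {4,1,3,2,0} minus {4,1,0} = {3,2}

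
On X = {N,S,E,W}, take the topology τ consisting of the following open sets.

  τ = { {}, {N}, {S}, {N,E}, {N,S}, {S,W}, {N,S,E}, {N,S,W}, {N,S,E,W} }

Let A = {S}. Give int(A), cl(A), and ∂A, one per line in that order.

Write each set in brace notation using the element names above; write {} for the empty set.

int(A) = {S}
cl(A)  = {S,W}
∂A     = {W}

opens ⊆ A: {}, {S}; union → int = {S}
complement {N,E,W}; its interior {N,E}; cl(A) = X∖{N,E} = {S,W}
boundary = {S,W} ∖ {S} = {W}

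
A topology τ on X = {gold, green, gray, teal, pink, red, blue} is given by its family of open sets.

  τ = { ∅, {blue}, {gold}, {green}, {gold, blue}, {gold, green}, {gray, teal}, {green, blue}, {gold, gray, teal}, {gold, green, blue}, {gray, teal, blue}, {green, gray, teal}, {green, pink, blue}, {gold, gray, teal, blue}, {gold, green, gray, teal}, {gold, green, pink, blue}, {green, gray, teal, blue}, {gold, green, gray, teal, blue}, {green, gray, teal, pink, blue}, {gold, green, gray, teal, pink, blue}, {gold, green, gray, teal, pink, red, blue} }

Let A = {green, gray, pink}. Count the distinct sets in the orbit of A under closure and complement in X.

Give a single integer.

10

complement {gold, teal, red, blue}; its interior {gold, blue}; cl(A) = X∖{gold, blue} = {green, gray, teal, pink, red}
With k = closure, c = complement:
  1. A     = {green, gray, pink}
  2. kA    = {green, gray, teal, pink, red}
  3. cA    = {gold, teal, red, blue}
  4. ckA   = {gold, blue}
  5. kcA   = {gold, gray, teal, pink, red, blue}
  6. kckA  = {gold, pink, red, blue}
  7. ckcA  = {green}
  8. ckckA = {green, gray, teal}
  9. kckcA = {green, pink, red}
  10. ckckcA = {gold, gray, teal, blue}
k, c of each give nothing new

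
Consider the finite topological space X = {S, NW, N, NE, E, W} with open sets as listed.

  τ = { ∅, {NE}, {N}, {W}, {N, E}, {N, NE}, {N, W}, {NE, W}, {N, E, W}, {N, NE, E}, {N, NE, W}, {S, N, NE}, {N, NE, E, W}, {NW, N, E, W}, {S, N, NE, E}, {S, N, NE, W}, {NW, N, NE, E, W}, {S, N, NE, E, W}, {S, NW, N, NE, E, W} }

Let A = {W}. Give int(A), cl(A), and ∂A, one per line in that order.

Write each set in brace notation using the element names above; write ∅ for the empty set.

int(A) = {W}
cl(A)  = {NW, W}
∂A     = {NW}

open subsets of A: ∅, {W}; so int(A) = {W}
closure: X∖int(X∖A) = X∖{S, N, NE, E} = {NW, W}
∂A = {NW, W} minus {W} = {NW}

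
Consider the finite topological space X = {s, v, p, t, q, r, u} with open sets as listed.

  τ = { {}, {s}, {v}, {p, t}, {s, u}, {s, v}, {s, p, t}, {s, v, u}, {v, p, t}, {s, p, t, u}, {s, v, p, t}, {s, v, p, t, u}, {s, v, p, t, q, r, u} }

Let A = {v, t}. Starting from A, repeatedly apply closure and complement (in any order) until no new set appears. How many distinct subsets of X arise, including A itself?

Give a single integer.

10

closure: X∖int(X∖A) = X∖{s, u} = {v, p, t, q, r}
Let k=closure and c=complement:
  1. A     = {v, t}
  2. kA    = {v, p, t, q, r}
  3. cA    = {s, p, q, r, u}
  4. ckA   = {s, u}
  5. kcA   = {s, p, t, q, r, u}
  6. kckA  = {s, q, r, u}
  7. ckcA  = {v}
  8. ckckA = {v, p, t}
  9. kckcA = {v, q, r}
  10. ckckcA = {s, p, t, u}
— saturated at 10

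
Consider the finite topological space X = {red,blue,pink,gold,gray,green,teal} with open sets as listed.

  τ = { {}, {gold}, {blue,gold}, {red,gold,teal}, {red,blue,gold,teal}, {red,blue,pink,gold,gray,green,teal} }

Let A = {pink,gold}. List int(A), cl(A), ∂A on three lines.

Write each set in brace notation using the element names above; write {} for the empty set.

int(A) = {gold}
cl(A)  = {red,blue,pink,gold,gray,green,teal}
∂A     = {red,blue,pink,gray,green,teal}

U open, U⊆A: {}, {gold}. int(A) = ⋃ = {gold}
X∖A={red,blue,gray,green,teal}, int(X∖A)={}, hence cl(A)={red,blue,pink,gold,gray,green,teal}
∂A: remove int from cl → {red,blue,pink,gray,green,teal}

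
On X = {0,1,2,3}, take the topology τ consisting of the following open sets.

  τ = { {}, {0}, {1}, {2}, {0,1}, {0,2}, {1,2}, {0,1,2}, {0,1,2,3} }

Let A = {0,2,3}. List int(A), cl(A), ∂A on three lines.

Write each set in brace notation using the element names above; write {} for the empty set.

open subsets of A: {}, {0}, {2}, {0,2}; so int(A) = {0,2}
closure: X∖int(X∖A) = X∖{1} = {0,2,3}
∂A = {0,2,3} minus {0,2} = {3}

int(A) = {0,2}
cl(A)  = {0,2,3}
∂A     = {3}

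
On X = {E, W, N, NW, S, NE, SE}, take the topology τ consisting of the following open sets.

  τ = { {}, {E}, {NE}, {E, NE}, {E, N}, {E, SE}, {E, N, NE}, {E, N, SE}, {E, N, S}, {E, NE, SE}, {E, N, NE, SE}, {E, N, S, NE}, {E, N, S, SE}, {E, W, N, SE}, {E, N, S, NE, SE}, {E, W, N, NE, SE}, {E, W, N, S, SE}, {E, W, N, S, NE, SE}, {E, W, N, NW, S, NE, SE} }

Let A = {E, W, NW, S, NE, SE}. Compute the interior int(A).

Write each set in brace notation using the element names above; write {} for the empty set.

interior: largest open inside A is {E, NE, SE} (from {}, {E}, {NE}, {E, NE}, {E, SE}, {E, NE, SE})

{E, NE, SE}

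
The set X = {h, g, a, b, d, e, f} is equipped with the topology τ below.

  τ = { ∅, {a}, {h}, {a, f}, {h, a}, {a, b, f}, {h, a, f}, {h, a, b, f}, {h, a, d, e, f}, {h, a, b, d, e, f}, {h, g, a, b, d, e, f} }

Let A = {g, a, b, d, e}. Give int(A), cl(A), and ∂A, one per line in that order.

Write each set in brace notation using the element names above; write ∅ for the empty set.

interior: largest open inside A is {a} (from ∅, {a})
cl via duality: int({h, f}) = {h}, so X∖{h} = {g, a, b, d, e, f}
cl∖int = {g, b, d, e, f}

int(A) = {a}
cl(A)  = {g, a, b, d, e, f}
∂A     = {g, b, d, e, f}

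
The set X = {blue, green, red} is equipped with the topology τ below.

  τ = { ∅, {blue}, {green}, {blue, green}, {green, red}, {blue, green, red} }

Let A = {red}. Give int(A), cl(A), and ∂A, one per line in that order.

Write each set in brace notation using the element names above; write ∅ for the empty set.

int(A) = ∅
cl(A)  = {red}
∂A     = {red}

interior: largest open inside A is ∅ (from ∅)
cl via duality: int({blue, green}) = {blue, green}, so X∖{blue, green} = {red}
cl∖int = {red}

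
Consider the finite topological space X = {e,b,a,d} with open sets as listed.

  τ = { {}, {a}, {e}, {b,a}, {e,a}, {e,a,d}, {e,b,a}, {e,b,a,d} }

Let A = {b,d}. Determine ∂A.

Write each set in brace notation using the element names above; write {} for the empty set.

{b,d}

interior: largest open inside A is {} (from {})
cl via duality: int({e,a}) = {e,a}, so X∖{e,a} = {b,d}
cl∖int = {b,d}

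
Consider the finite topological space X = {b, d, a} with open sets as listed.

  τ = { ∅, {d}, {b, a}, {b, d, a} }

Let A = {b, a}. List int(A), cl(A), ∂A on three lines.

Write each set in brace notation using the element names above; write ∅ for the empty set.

int(A) = {b, a}
cl(A)  = {b, a}
∂A     = ∅

open subsets of A: ∅, {b, a}; so int(A) = {b, a}
closure: X∖int(X∖A) = X∖{d} = {b, a}
∂A = {b, a} minus {b, a} = ∅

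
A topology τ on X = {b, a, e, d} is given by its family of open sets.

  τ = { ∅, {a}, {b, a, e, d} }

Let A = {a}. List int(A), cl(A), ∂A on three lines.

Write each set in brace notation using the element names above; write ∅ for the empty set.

int(A) = {a}
cl(A)  = {b, a, e, d}
∂A     = {b, e, d}

U open, U⊆A: ∅, {a}. int(A) = ⋃ = {a}
X∖A={b, e, d}, int(X∖A)=∅, hence cl(A)={b, a, e, d}
∂A: remove int from cl → {b, e, d}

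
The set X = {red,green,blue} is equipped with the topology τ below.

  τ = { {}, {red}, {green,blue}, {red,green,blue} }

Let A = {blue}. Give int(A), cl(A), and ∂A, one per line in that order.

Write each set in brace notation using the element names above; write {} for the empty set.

int(A) = {}
cl(A)  = {green,blue}
∂A     = {green,blue}

interior: largest open inside A is {} (from {})
cl via duality: int({red,green}) = {red}, so X∖{red} = {green,blue}
cl∖int = {green,blue}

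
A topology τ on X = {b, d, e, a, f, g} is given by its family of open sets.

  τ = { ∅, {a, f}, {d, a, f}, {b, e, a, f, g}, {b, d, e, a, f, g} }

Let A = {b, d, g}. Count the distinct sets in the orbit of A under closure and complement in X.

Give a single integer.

complement {e, a, f}; its interior {a, f}; cl(A) = X∖{a, f} = {b, d, e, g}
With k = closure, c = complement:
  1. A     = {b, d, g}
  2. kA    = {b, d, e, g}
  3. cA    = {e, a, f}
  4. ckA   = {a, f}
  5. kcA   = {b, d, e, a, f, g}
  6. ckcA  = ∅
k, c of each give nothing new

6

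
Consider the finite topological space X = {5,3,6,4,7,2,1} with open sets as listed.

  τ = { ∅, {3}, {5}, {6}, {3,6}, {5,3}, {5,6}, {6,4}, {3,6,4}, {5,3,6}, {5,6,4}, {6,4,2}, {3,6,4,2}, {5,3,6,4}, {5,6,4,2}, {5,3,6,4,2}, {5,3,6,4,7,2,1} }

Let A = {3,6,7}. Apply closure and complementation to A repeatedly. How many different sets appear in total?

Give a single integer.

8

complement {5,4,2,1}; its interior {5}; cl(A) = X∖{5} = {3,6,4,7,2,1}
With k = closure, c = complement:
  1. A     = {3,6,7}
  2. kA    = {3,6,4,7,2,1}
  3. cA    = {5,4,2,1}
  4. ckA   = {5}
  5. kcA   = {5,4,7,2,1}
  6. kckA  = {5,7,1}
  7. ckcA  = {3,6}
  8. ckckA = {3,6,4,2}
k, c of each give nothing new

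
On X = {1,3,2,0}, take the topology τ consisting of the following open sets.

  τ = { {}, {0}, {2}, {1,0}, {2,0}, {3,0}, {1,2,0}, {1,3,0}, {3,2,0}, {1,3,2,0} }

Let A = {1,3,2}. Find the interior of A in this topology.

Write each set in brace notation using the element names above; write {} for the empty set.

{2}

interior: largest open inside A is {2} (from {}, {2})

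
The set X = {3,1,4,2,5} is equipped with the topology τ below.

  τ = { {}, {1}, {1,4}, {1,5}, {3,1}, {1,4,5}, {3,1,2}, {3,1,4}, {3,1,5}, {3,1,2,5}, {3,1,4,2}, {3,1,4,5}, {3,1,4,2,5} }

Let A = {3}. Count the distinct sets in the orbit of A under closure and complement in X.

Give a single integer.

6

X∖A={1,4,2,5}, int(X∖A)={1,4,5}, hence cl(A)={3,2}
Orbit (k=closure, c=complement):
  1. A     = {3}
  2. kA    = {3,2}
  3. cA    = {1,4,2,5}
  4. ckA   = {1,4,5}
  5. kcA   = {3,1,4,2,5}
  6. ckcA  = {}
(closed under both — stop)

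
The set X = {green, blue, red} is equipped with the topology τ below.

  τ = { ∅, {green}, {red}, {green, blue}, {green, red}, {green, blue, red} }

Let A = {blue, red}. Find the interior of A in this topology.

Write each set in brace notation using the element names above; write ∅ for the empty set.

U open, U⊆A: ∅, {red}. int(A) = ⋃ = {red}

{red}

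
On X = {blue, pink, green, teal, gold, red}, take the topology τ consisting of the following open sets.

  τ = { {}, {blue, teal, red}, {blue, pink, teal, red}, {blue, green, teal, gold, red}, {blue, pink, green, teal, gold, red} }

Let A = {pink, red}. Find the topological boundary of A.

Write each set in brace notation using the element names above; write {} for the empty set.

{blue, pink, green, teal, gold, red}

open subsets of A: {}; so int(A) = {}
closure: X∖int(X∖A) = X∖{} = {blue, pink, green, teal, gold, red}
∂A = {blue, pink, green, teal, gold, red} minus {} = {blue, pink, green, teal, gold, red}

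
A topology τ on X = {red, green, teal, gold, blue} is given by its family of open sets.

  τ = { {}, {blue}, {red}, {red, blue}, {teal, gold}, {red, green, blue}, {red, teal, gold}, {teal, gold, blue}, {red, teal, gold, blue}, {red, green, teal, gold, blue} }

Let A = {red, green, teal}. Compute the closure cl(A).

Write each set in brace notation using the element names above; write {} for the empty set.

{red, green, teal, gold}

cl via duality: int({gold, blue}) = {blue}, so X∖{blue} = {red, green, teal, gold}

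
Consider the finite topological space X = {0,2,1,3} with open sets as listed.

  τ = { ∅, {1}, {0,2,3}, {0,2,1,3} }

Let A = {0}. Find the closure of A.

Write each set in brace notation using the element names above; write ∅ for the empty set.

{0,2,3}

closure: X∖int(X∖A) = X∖{1} = {0,2,3}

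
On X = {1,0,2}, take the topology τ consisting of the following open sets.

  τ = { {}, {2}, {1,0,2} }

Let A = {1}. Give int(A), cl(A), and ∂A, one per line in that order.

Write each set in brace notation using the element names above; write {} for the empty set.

interior: largest open inside A is {} (from {})
cl via duality: int({0,2}) = {2}, so X∖{2} = {1,0}
cl∖int = {1,0}

int(A) = {}
cl(A)  = {1,0}
∂A     = {1,0}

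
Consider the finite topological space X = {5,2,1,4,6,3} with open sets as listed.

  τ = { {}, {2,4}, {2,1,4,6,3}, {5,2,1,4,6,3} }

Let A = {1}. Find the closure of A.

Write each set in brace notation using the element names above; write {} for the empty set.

complement {5,2,4,6,3}; its interior {2,4}; cl(A) = X∖{2,4} = {5,1,6,3}

{5,1,6,3}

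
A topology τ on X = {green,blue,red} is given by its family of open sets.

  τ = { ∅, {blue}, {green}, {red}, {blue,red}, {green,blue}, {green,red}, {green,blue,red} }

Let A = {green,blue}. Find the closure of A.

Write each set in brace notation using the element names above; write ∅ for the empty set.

closure: X∖int(X∖A) = X∖{red} = {green,blue}

{green,blue}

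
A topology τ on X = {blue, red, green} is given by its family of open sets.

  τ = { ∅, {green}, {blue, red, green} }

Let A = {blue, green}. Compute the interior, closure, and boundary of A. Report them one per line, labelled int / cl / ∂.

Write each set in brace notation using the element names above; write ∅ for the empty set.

interior: largest open inside A is {green} (from ∅, {green})
cl via duality: int({red}) = ∅, so X∖∅ = {blue, red, green}
cl∖int = {blue, red}

int(A) = {green}
cl(A)  = {blue, red, green}
∂A     = {blue, red}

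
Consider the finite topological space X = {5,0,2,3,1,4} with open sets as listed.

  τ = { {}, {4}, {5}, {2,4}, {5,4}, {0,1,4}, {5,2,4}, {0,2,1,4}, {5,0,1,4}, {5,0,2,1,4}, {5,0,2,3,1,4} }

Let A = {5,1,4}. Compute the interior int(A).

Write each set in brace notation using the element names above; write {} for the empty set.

{5,4}

interior: largest open inside A is {5,4} (from {}, {4}, {5}, {5,4})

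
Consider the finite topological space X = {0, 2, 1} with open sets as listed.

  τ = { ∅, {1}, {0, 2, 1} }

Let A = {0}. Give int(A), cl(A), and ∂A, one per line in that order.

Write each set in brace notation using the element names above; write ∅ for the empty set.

int(A) = ∅
cl(A)  = {0, 2}
∂A     = {0, 2}

interior: largest open inside A is ∅ (from ∅)
cl via duality: int({2, 1}) = {1}, so X∖{1} = {0, 2}
cl∖int = {0, 2}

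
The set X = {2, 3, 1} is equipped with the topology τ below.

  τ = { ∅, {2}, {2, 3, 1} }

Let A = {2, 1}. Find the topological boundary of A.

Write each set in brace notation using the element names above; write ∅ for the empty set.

{3, 1}

opens ⊆ A: ∅, {2}; union → int = {2}
complement {3}; its interior ∅; cl(A) = X∖∅ = {2, 3, 1}
boundary = {2, 3, 1} ∖ {2} = {3, 1}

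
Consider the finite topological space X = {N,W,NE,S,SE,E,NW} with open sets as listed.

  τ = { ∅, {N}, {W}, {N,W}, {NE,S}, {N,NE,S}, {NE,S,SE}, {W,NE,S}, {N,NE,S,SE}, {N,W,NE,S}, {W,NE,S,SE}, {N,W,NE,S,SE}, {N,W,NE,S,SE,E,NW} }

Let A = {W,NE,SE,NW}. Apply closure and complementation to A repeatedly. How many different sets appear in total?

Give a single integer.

10

cl via duality: int({N,S,E}) = {N}, so X∖{N} = {W,NE,S,SE,E,NW}
Write k for closure, c for complement:
  1. A     = {W,NE,SE,NW}
  2. kA    = {W,NE,S,SE,E,NW}
  3. cA    = {N,S,E}
  4. ckA   = {N}
  5. kcA   = {N,NE,S,SE,E,NW}
  6. kckA  = {N,E,NW}
  7. ckcA  = {W}
  8. ckckA = {W,NE,S,SE}
  9. kckcA = {W,E,NW}
  10. ckckcA = {N,NE,S,SE}
applying k or c yields no new set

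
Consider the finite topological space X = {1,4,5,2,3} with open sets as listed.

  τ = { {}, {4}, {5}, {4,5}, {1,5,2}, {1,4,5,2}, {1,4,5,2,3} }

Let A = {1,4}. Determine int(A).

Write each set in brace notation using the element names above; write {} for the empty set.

open subsets of A: {}, {4}; so int(A) = {4}

{4}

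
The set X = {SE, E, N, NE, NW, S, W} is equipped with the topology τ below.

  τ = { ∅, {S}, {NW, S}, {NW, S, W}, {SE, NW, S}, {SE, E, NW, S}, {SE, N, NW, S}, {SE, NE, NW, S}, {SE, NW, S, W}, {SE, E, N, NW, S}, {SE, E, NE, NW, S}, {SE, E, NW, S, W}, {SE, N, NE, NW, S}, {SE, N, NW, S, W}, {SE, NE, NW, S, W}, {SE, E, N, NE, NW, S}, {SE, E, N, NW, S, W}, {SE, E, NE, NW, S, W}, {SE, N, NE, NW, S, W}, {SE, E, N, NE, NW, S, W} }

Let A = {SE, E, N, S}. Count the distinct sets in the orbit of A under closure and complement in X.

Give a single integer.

closure: X∖int(X∖A) = X∖∅ = {SE, E, N, NE, NW, S, W}
Let k=closure and c=complement:
  1. A     = {SE, E, N, S}
  2. kA    = {SE, E, N, NE, NW, S, W}
  3. cA    = {NE, NW, W}
  4. ckA   = ∅
  5. kcA   = {SE, E, N, NE, NW, W}
  6. ckcA  = {S}
— saturated at 6

6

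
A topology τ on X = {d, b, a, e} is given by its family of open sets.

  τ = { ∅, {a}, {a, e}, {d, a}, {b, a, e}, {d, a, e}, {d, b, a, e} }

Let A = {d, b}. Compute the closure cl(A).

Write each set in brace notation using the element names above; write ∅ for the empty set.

X∖A={a, e}, int(X∖A)={a, e}, hence cl(A)={d, b}

{d, b}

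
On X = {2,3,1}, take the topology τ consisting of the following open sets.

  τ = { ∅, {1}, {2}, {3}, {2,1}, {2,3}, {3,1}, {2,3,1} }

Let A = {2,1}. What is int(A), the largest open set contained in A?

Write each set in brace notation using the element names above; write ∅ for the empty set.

open subsets of A: ∅, {2}, {1}, {2,1}; so int(A) = {2,1}

{2,1}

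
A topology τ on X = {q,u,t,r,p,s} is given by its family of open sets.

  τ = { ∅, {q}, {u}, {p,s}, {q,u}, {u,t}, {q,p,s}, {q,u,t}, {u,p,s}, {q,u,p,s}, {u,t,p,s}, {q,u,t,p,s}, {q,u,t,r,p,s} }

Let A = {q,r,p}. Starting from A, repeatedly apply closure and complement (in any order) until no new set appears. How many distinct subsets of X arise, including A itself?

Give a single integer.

10

closure: X∖int(X∖A) = X∖{u,t} = {q,r,p,s}
Let k=closure and c=complement:
  1. A     = {q,r,p}
  2. kA    = {q,r,p,s}
  3. cA    = {u,t,s}
  4. ckA   = {u,t}
  5. kcA   = {u,t,r,p,s}
  6. kckA  = {u,t,r}
  7. ckcA  = {q}
  8. ckckA = {q,p,s}
  9. kckcA = {q,r}
  10. ckckcA = {u,t,p,s}
— saturated at 10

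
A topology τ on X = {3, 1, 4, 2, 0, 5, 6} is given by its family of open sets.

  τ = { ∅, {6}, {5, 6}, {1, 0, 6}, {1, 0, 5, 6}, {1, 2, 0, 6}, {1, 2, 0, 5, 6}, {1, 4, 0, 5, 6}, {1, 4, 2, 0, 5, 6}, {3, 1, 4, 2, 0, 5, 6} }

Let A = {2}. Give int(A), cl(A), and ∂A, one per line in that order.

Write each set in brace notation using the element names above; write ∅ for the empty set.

int(A) = ∅
cl(A)  = {3, 2}
∂A     = {3, 2}

open subsets of A: ∅; so int(A) = ∅
closure: X∖int(X∖A) = X∖{1, 4, 0, 5, 6} = {3, 2}
∂A = {3, 2} minus ∅ = {3, 2}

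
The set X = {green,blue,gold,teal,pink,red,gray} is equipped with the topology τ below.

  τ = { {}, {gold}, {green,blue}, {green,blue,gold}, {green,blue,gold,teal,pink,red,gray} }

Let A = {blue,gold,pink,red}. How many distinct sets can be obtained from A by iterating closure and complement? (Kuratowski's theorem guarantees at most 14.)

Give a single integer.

closure: X∖int(X∖A) = X∖{} = {green,blue,gold,teal,pink,red,gray}
Let k=closure and c=complement:
  1. A     = {blue,gold,pink,red}
  2. kA    = {green,blue,gold,teal,pink,red,gray}
  3. cA    = {green,teal,gray}
  4. ckA   = {}
  5. kcA   = {green,blue,teal,pink,red,gray}
  6. ckcA  = {gold}
  7. kckcA = {gold,teal,pink,red,gray}
  8. ckckcA = {green,blue}
— saturated at 8

8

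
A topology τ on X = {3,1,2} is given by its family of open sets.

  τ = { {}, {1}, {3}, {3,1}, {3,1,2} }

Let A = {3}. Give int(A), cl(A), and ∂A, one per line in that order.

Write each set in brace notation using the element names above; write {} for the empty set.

int(A) = {3}
cl(A)  = {3,2}
∂A     = {2}

interior: largest open inside A is {3} (from {}, {3})
cl via duality: int({1,2}) = {1}, so X∖{1} = {3,2}
cl∖int = {2}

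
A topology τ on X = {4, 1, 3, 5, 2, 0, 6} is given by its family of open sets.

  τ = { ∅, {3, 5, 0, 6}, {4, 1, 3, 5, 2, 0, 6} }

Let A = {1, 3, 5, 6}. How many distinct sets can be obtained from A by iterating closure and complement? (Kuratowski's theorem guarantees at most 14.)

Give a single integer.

cl via duality: int({4, 2, 0}) = ∅, so X∖∅ = {4, 1, 3, 5, 2, 0, 6}
Write k for closure, c for complement:
  1. A     = {1, 3, 5, 6}
  2. kA    = {4, 1, 3, 5, 2, 0, 6}
  3. cA    = {4, 2, 0}
  4. ckA   = ∅
applying k or c yields no new set

4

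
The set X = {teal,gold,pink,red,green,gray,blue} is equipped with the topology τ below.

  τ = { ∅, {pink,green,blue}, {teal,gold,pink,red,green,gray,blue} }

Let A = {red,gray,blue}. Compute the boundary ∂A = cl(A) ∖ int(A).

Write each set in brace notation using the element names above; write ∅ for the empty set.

{teal,gold,pink,red,green,gray,blue}

U open, U⊆A: ∅. int(A) = ⋃ = ∅
X∖A={teal,gold,pink,green}, int(X∖A)=∅, hence cl(A)={teal,gold,pink,red,green,gray,blue}
∂A: remove int from cl → {teal,gold,pink,red,green,gray,blue}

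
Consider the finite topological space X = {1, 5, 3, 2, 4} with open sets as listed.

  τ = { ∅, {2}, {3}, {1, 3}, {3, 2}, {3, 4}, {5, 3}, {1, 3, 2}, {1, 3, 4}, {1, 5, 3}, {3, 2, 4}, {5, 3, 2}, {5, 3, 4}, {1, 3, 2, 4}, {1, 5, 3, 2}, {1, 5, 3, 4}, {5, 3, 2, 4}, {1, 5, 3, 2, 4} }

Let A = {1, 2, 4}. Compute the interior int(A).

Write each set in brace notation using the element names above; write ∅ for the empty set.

{2}

U open, U⊆A: ∅, {2}. int(A) = ⋃ = {2}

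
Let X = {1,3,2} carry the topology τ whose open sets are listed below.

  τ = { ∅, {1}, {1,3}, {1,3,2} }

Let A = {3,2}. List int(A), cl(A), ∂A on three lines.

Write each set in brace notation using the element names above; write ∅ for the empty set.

int(A) = ∅
cl(A)  = {3,2}
∂A     = {3,2}

U open, U⊆A: ∅. int(A) = ⋃ = ∅
X∖A={1}, int(X∖A)={1}, hence cl(A)={3,2}
∂A: remove int from cl → {3,2}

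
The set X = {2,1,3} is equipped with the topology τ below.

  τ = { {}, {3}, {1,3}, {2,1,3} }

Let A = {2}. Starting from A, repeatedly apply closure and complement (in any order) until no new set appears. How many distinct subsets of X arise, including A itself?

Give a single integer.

closure: X∖int(X∖A) = X∖{1,3} = {2}
Let k=closure and c=complement:
  1. A     = {2}
  2. cA    = {1,3}
  3. kcA   = {2,1,3}
  4. ckcA  = {}
— saturated at 4

4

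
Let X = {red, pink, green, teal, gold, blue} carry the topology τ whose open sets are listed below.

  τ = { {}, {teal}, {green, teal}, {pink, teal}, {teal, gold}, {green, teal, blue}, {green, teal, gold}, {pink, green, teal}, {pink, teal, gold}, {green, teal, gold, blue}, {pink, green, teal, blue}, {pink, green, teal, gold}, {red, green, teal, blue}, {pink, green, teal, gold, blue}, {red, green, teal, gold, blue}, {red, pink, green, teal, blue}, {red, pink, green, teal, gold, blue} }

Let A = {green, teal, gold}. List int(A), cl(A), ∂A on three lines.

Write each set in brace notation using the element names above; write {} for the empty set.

int(A) = {green, teal, gold}
cl(A)  = {red, pink, green, teal, gold, blue}
∂A     = {red, pink, blue}

interior: largest open inside A is {green, teal, gold} (from {}, {teal}, {green, teal}, {teal, gold}, {green, teal, gold})
cl via duality: int({red, pink, blue}) = {}, so X∖{} = {red, pink, green, teal, gold, blue}
cl∖int = {red, pink, blue}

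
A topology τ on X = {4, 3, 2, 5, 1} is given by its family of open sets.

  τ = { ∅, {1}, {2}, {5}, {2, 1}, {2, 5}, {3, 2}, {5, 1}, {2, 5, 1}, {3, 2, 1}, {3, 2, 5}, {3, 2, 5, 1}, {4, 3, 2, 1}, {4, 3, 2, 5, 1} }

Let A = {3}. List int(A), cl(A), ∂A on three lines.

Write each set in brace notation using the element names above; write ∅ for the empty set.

int(A) = ∅
cl(A)  = {4, 3}
∂A     = {4, 3}

opens ⊆ A: ∅; union → int = ∅
complement {4, 2, 5, 1}; its interior {2, 5, 1}; cl(A) = X∖{2, 5, 1} = {4, 3}
boundary = {4, 3} ∖ ∅ = {4, 3}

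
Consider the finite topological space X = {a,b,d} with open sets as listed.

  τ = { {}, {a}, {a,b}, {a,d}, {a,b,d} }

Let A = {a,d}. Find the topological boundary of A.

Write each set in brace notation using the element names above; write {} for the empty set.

U open, U⊆A: {}, {a}, {a,d}. int(A) = ⋃ = {a,d}
X∖A={b}, int(X∖A)={}, hence cl(A)={a,b,d}
∂A: remove int from cl → {b}

{b}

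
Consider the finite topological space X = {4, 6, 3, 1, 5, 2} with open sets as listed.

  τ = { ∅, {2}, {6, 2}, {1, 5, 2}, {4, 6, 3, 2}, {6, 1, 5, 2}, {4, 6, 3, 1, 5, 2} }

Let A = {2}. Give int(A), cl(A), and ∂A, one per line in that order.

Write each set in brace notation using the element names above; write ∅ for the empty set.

int(A) = {2}
cl(A)  = {4, 6, 3, 1, 5, 2}
∂A     = {4, 6, 3, 1, 5}

opens ⊆ A: ∅, {2}; union → int = {2}
complement {4, 6, 3, 1, 5}; its interior ∅; cl(A) = X∖∅ = {4, 6, 3, 1, 5, 2}
boundary = {4, 6, 3, 1, 5, 2} ∖ {2} = {4, 6, 3, 1, 5}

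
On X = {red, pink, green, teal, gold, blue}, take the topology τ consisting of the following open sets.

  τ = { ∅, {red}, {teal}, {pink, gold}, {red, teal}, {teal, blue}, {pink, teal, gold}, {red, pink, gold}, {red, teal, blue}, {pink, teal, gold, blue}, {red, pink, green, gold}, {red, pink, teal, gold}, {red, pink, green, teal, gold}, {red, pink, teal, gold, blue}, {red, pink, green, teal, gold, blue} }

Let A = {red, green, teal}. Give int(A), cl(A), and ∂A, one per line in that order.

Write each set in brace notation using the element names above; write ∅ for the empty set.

int(A) = {red, teal}
cl(A)  = {red, green, teal, blue}
∂A     = {green, blue}

open subsets of A: ∅, {red}, {teal}, {red, teal}; so int(A) = {red, teal}
closure: X∖int(X∖A) = X∖{pink, gold} = {red, green, teal, blue}
∂A = {red, green, teal, blue} minus {red, teal} = {green, blue}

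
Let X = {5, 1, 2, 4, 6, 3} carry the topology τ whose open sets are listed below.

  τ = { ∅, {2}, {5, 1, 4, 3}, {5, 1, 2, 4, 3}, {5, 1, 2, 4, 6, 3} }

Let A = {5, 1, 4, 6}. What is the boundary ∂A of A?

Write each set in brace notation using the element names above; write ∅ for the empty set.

opens ⊆ A: ∅; union → int = ∅
complement {2, 3}; its interior {2}; cl(A) = X∖{2} = {5, 1, 4, 6, 3}
boundary = {5, 1, 4, 6, 3} ∖ ∅ = {5, 1, 4, 6, 3}

{5, 1, 4, 6, 3}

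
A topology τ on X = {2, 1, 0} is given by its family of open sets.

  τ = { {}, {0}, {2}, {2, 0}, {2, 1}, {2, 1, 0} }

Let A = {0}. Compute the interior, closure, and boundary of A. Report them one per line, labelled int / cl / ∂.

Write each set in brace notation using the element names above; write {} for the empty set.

open subsets of A: {}, {0}; so int(A) = {0}
closure: X∖int(X∖A) = X∖{2, 1} = {0}
∂A = {0} minus {0} = {}

int(A) = {0}
cl(A)  = {0}
∂A     = {}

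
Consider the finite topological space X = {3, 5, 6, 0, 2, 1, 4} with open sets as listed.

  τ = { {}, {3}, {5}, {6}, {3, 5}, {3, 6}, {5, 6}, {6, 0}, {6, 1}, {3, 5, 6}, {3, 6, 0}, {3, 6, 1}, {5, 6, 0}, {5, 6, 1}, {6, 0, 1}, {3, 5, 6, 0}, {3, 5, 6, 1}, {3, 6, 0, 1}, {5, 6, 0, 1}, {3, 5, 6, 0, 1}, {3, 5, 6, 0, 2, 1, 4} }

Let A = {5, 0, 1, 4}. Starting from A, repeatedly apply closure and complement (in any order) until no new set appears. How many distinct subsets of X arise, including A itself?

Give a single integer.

cl via duality: int({3, 6, 2}) = {3, 6}, so X∖{3, 6} = {5, 0, 2, 1, 4}
Write k for closure, c for complement:
  1. A     = {5, 0, 1, 4}
  2. kA    = {5, 0, 2, 1, 4}
  3. cA    = {3, 6, 2}
  4. ckA   = {3, 6}
  5. kcA   = {3, 6, 0, 2, 1, 4}
  6. ckcA  = {5}
  7. kckcA = {5, 2, 4}
  8. ckckcA = {3, 6, 0, 1}
applying k or c yields no new set

8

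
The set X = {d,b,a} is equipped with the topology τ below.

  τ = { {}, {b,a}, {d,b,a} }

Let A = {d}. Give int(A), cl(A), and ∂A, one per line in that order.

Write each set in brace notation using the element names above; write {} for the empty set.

int(A) = {}
cl(A)  = {d}
∂A     = {d}

open subsets of A: {}; so int(A) = {}
closure: X∖int(X∖A) = X∖{b,a} = {d}
∂A = {d} minus {} = {d}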